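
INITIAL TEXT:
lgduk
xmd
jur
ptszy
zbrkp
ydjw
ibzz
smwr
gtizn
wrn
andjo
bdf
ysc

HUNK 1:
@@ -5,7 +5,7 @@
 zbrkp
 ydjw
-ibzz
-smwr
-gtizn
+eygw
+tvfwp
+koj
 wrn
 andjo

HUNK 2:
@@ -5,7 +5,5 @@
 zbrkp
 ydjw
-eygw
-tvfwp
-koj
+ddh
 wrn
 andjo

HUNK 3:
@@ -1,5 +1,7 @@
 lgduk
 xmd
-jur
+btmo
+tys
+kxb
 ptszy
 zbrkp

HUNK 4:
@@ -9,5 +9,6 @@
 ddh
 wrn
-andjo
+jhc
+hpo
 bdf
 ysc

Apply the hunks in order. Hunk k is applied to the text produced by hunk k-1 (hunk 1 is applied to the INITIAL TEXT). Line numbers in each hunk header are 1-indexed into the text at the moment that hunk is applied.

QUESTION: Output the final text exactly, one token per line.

Answer: lgduk
xmd
btmo
tys
kxb
ptszy
zbrkp
ydjw
ddh
wrn
jhc
hpo
bdf
ysc

Derivation:
Hunk 1: at line 5 remove [ibzz,smwr,gtizn] add [eygw,tvfwp,koj] -> 13 lines: lgduk xmd jur ptszy zbrkp ydjw eygw tvfwp koj wrn andjo bdf ysc
Hunk 2: at line 5 remove [eygw,tvfwp,koj] add [ddh] -> 11 lines: lgduk xmd jur ptszy zbrkp ydjw ddh wrn andjo bdf ysc
Hunk 3: at line 1 remove [jur] add [btmo,tys,kxb] -> 13 lines: lgduk xmd btmo tys kxb ptszy zbrkp ydjw ddh wrn andjo bdf ysc
Hunk 4: at line 9 remove [andjo] add [jhc,hpo] -> 14 lines: lgduk xmd btmo tys kxb ptszy zbrkp ydjw ddh wrn jhc hpo bdf ysc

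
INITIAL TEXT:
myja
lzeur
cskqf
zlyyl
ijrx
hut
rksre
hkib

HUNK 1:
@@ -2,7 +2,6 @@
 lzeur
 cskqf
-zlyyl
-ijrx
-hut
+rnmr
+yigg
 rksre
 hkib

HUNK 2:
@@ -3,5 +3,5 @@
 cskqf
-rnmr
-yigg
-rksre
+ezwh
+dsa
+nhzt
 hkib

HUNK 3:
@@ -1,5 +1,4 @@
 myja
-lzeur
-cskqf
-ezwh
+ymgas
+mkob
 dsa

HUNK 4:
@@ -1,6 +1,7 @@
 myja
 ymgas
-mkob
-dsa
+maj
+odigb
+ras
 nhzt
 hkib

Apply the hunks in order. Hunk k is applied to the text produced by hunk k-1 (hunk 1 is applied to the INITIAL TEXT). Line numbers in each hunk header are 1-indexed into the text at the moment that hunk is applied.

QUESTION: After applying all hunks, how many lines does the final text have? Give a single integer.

Hunk 1: at line 2 remove [zlyyl,ijrx,hut] add [rnmr,yigg] -> 7 lines: myja lzeur cskqf rnmr yigg rksre hkib
Hunk 2: at line 3 remove [rnmr,yigg,rksre] add [ezwh,dsa,nhzt] -> 7 lines: myja lzeur cskqf ezwh dsa nhzt hkib
Hunk 3: at line 1 remove [lzeur,cskqf,ezwh] add [ymgas,mkob] -> 6 lines: myja ymgas mkob dsa nhzt hkib
Hunk 4: at line 1 remove [mkob,dsa] add [maj,odigb,ras] -> 7 lines: myja ymgas maj odigb ras nhzt hkib
Final line count: 7

Answer: 7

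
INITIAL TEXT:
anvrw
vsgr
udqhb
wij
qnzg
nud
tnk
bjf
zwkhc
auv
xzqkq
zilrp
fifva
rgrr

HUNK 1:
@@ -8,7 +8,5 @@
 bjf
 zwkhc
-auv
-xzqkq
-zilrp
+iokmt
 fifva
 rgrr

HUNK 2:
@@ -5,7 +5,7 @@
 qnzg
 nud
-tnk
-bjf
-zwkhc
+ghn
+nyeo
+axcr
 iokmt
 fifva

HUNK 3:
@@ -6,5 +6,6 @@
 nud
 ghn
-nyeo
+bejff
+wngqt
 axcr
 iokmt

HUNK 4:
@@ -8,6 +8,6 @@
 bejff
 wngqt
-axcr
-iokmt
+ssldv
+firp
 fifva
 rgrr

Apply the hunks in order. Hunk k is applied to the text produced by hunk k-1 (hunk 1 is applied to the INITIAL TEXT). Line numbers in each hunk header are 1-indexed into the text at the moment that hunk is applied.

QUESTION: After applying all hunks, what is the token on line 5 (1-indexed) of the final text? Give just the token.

Answer: qnzg

Derivation:
Hunk 1: at line 8 remove [auv,xzqkq,zilrp] add [iokmt] -> 12 lines: anvrw vsgr udqhb wij qnzg nud tnk bjf zwkhc iokmt fifva rgrr
Hunk 2: at line 5 remove [tnk,bjf,zwkhc] add [ghn,nyeo,axcr] -> 12 lines: anvrw vsgr udqhb wij qnzg nud ghn nyeo axcr iokmt fifva rgrr
Hunk 3: at line 6 remove [nyeo] add [bejff,wngqt] -> 13 lines: anvrw vsgr udqhb wij qnzg nud ghn bejff wngqt axcr iokmt fifva rgrr
Hunk 4: at line 8 remove [axcr,iokmt] add [ssldv,firp] -> 13 lines: anvrw vsgr udqhb wij qnzg nud ghn bejff wngqt ssldv firp fifva rgrr
Final line 5: qnzg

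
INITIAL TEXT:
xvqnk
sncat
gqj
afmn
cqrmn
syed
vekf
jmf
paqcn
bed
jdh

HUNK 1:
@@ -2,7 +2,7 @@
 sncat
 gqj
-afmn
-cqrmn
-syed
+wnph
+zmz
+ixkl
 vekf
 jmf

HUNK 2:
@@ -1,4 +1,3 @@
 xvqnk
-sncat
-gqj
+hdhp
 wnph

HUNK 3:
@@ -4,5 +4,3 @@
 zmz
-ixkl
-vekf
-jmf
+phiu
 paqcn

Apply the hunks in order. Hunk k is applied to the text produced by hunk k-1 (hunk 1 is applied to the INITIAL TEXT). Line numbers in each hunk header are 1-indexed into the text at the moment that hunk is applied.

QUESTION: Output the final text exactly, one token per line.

Answer: xvqnk
hdhp
wnph
zmz
phiu
paqcn
bed
jdh

Derivation:
Hunk 1: at line 2 remove [afmn,cqrmn,syed] add [wnph,zmz,ixkl] -> 11 lines: xvqnk sncat gqj wnph zmz ixkl vekf jmf paqcn bed jdh
Hunk 2: at line 1 remove [sncat,gqj] add [hdhp] -> 10 lines: xvqnk hdhp wnph zmz ixkl vekf jmf paqcn bed jdh
Hunk 3: at line 4 remove [ixkl,vekf,jmf] add [phiu] -> 8 lines: xvqnk hdhp wnph zmz phiu paqcn bed jdh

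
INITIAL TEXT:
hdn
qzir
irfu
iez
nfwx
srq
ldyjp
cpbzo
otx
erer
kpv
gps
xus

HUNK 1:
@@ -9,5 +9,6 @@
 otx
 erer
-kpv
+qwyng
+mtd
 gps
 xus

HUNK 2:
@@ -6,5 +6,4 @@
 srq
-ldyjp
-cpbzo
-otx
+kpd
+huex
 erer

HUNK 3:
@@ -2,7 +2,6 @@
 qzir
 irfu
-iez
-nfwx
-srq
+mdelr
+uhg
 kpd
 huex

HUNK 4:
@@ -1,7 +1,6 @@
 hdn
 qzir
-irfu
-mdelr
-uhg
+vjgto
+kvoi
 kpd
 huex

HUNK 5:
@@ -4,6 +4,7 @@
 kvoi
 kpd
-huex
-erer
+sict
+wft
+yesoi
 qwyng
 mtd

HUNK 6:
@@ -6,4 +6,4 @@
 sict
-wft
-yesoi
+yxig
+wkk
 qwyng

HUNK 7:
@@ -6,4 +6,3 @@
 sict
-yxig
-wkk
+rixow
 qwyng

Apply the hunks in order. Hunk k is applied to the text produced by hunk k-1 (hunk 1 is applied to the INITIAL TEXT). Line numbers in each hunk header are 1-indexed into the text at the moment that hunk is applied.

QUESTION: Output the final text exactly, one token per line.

Hunk 1: at line 9 remove [kpv] add [qwyng,mtd] -> 14 lines: hdn qzir irfu iez nfwx srq ldyjp cpbzo otx erer qwyng mtd gps xus
Hunk 2: at line 6 remove [ldyjp,cpbzo,otx] add [kpd,huex] -> 13 lines: hdn qzir irfu iez nfwx srq kpd huex erer qwyng mtd gps xus
Hunk 3: at line 2 remove [iez,nfwx,srq] add [mdelr,uhg] -> 12 lines: hdn qzir irfu mdelr uhg kpd huex erer qwyng mtd gps xus
Hunk 4: at line 1 remove [irfu,mdelr,uhg] add [vjgto,kvoi] -> 11 lines: hdn qzir vjgto kvoi kpd huex erer qwyng mtd gps xus
Hunk 5: at line 4 remove [huex,erer] add [sict,wft,yesoi] -> 12 lines: hdn qzir vjgto kvoi kpd sict wft yesoi qwyng mtd gps xus
Hunk 6: at line 6 remove [wft,yesoi] add [yxig,wkk] -> 12 lines: hdn qzir vjgto kvoi kpd sict yxig wkk qwyng mtd gps xus
Hunk 7: at line 6 remove [yxig,wkk] add [rixow] -> 11 lines: hdn qzir vjgto kvoi kpd sict rixow qwyng mtd gps xus

Answer: hdn
qzir
vjgto
kvoi
kpd
sict
rixow
qwyng
mtd
gps
xus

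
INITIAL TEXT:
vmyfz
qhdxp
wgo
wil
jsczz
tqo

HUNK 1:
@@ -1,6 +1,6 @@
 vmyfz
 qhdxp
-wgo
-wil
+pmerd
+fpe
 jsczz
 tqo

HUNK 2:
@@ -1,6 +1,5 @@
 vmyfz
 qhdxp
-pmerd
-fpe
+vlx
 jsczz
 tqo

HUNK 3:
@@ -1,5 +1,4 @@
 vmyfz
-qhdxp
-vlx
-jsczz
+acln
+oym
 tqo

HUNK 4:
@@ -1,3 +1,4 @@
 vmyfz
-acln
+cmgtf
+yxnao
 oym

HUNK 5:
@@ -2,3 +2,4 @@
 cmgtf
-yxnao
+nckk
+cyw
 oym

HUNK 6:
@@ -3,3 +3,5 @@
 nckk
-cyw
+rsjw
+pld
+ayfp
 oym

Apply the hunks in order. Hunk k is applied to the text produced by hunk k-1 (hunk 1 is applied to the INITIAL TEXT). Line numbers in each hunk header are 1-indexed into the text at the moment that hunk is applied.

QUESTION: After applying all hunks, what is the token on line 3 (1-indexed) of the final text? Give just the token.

Answer: nckk

Derivation:
Hunk 1: at line 1 remove [wgo,wil] add [pmerd,fpe] -> 6 lines: vmyfz qhdxp pmerd fpe jsczz tqo
Hunk 2: at line 1 remove [pmerd,fpe] add [vlx] -> 5 lines: vmyfz qhdxp vlx jsczz tqo
Hunk 3: at line 1 remove [qhdxp,vlx,jsczz] add [acln,oym] -> 4 lines: vmyfz acln oym tqo
Hunk 4: at line 1 remove [acln] add [cmgtf,yxnao] -> 5 lines: vmyfz cmgtf yxnao oym tqo
Hunk 5: at line 2 remove [yxnao] add [nckk,cyw] -> 6 lines: vmyfz cmgtf nckk cyw oym tqo
Hunk 6: at line 3 remove [cyw] add [rsjw,pld,ayfp] -> 8 lines: vmyfz cmgtf nckk rsjw pld ayfp oym tqo
Final line 3: nckk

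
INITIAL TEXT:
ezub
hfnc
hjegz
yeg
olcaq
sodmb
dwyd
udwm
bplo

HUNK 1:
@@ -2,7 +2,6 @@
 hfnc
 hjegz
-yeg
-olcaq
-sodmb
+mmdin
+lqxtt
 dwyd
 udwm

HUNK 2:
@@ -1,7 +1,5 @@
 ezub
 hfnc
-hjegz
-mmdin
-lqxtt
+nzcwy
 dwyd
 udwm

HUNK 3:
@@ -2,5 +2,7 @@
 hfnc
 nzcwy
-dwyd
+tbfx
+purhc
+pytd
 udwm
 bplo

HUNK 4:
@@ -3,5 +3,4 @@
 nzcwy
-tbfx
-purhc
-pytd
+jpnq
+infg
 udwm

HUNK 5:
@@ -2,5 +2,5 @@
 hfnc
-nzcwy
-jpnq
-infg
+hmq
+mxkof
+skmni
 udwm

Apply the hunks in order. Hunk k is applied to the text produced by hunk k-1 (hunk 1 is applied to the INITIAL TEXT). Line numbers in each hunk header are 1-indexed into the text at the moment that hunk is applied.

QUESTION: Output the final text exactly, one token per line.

Answer: ezub
hfnc
hmq
mxkof
skmni
udwm
bplo

Derivation:
Hunk 1: at line 2 remove [yeg,olcaq,sodmb] add [mmdin,lqxtt] -> 8 lines: ezub hfnc hjegz mmdin lqxtt dwyd udwm bplo
Hunk 2: at line 1 remove [hjegz,mmdin,lqxtt] add [nzcwy] -> 6 lines: ezub hfnc nzcwy dwyd udwm bplo
Hunk 3: at line 2 remove [dwyd] add [tbfx,purhc,pytd] -> 8 lines: ezub hfnc nzcwy tbfx purhc pytd udwm bplo
Hunk 4: at line 3 remove [tbfx,purhc,pytd] add [jpnq,infg] -> 7 lines: ezub hfnc nzcwy jpnq infg udwm bplo
Hunk 5: at line 2 remove [nzcwy,jpnq,infg] add [hmq,mxkof,skmni] -> 7 lines: ezub hfnc hmq mxkof skmni udwm bplo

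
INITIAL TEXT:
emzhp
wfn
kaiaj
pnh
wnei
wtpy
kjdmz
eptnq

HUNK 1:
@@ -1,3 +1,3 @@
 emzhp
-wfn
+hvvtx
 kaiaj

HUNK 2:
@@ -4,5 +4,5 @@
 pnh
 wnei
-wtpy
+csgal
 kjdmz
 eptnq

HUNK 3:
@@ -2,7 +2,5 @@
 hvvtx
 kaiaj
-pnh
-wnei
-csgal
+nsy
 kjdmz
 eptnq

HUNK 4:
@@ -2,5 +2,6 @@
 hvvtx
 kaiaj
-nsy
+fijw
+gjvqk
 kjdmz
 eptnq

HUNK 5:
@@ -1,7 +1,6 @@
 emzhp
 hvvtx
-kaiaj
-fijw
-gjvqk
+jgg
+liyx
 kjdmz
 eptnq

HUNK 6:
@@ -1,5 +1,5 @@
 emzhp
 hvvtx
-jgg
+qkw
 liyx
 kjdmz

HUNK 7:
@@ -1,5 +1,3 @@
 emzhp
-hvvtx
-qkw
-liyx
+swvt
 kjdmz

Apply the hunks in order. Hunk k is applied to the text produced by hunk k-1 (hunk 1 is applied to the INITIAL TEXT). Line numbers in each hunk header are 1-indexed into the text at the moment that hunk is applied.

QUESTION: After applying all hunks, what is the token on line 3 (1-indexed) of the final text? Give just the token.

Hunk 1: at line 1 remove [wfn] add [hvvtx] -> 8 lines: emzhp hvvtx kaiaj pnh wnei wtpy kjdmz eptnq
Hunk 2: at line 4 remove [wtpy] add [csgal] -> 8 lines: emzhp hvvtx kaiaj pnh wnei csgal kjdmz eptnq
Hunk 3: at line 2 remove [pnh,wnei,csgal] add [nsy] -> 6 lines: emzhp hvvtx kaiaj nsy kjdmz eptnq
Hunk 4: at line 2 remove [nsy] add [fijw,gjvqk] -> 7 lines: emzhp hvvtx kaiaj fijw gjvqk kjdmz eptnq
Hunk 5: at line 1 remove [kaiaj,fijw,gjvqk] add [jgg,liyx] -> 6 lines: emzhp hvvtx jgg liyx kjdmz eptnq
Hunk 6: at line 1 remove [jgg] add [qkw] -> 6 lines: emzhp hvvtx qkw liyx kjdmz eptnq
Hunk 7: at line 1 remove [hvvtx,qkw,liyx] add [swvt] -> 4 lines: emzhp swvt kjdmz eptnq
Final line 3: kjdmz

Answer: kjdmz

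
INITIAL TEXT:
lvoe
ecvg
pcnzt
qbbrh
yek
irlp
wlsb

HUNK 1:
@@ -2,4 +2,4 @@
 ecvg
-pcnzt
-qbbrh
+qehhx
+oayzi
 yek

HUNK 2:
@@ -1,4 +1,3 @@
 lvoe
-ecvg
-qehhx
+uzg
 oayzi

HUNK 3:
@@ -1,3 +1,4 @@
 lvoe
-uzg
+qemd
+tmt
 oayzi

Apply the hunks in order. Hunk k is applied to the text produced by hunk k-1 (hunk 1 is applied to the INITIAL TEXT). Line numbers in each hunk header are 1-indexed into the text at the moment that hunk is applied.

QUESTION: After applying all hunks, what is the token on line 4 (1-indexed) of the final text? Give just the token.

Hunk 1: at line 2 remove [pcnzt,qbbrh] add [qehhx,oayzi] -> 7 lines: lvoe ecvg qehhx oayzi yek irlp wlsb
Hunk 2: at line 1 remove [ecvg,qehhx] add [uzg] -> 6 lines: lvoe uzg oayzi yek irlp wlsb
Hunk 3: at line 1 remove [uzg] add [qemd,tmt] -> 7 lines: lvoe qemd tmt oayzi yek irlp wlsb
Final line 4: oayzi

Answer: oayzi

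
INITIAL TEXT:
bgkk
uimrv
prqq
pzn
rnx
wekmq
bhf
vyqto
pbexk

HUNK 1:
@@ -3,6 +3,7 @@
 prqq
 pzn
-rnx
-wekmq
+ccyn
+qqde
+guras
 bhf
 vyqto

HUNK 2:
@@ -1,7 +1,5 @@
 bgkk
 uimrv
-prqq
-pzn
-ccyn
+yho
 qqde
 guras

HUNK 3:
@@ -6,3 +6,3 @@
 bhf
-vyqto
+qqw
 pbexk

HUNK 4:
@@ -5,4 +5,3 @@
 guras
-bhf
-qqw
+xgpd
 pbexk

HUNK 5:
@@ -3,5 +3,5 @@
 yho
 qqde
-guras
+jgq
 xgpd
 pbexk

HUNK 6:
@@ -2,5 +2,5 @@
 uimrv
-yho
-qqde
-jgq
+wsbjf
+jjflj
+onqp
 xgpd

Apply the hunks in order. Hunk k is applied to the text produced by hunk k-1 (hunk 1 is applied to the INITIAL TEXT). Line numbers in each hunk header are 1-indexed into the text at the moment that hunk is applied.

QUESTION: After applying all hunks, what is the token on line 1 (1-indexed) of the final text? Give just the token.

Answer: bgkk

Derivation:
Hunk 1: at line 3 remove [rnx,wekmq] add [ccyn,qqde,guras] -> 10 lines: bgkk uimrv prqq pzn ccyn qqde guras bhf vyqto pbexk
Hunk 2: at line 1 remove [prqq,pzn,ccyn] add [yho] -> 8 lines: bgkk uimrv yho qqde guras bhf vyqto pbexk
Hunk 3: at line 6 remove [vyqto] add [qqw] -> 8 lines: bgkk uimrv yho qqde guras bhf qqw pbexk
Hunk 4: at line 5 remove [bhf,qqw] add [xgpd] -> 7 lines: bgkk uimrv yho qqde guras xgpd pbexk
Hunk 5: at line 3 remove [guras] add [jgq] -> 7 lines: bgkk uimrv yho qqde jgq xgpd pbexk
Hunk 6: at line 2 remove [yho,qqde,jgq] add [wsbjf,jjflj,onqp] -> 7 lines: bgkk uimrv wsbjf jjflj onqp xgpd pbexk
Final line 1: bgkk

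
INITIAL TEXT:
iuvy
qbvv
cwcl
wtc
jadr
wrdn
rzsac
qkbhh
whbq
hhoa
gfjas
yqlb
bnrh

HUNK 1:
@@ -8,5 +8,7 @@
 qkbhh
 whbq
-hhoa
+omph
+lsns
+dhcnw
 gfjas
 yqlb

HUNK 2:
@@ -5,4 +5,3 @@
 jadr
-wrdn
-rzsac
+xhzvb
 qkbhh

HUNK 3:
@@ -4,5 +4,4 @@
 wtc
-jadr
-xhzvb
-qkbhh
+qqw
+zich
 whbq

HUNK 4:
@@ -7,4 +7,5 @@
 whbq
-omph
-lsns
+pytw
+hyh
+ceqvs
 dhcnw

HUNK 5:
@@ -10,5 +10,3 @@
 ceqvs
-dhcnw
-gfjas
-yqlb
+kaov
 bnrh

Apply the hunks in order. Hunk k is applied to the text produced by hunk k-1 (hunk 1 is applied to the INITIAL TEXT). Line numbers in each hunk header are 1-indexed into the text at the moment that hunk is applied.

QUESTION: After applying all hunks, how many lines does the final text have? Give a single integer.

Answer: 12

Derivation:
Hunk 1: at line 8 remove [hhoa] add [omph,lsns,dhcnw] -> 15 lines: iuvy qbvv cwcl wtc jadr wrdn rzsac qkbhh whbq omph lsns dhcnw gfjas yqlb bnrh
Hunk 2: at line 5 remove [wrdn,rzsac] add [xhzvb] -> 14 lines: iuvy qbvv cwcl wtc jadr xhzvb qkbhh whbq omph lsns dhcnw gfjas yqlb bnrh
Hunk 3: at line 4 remove [jadr,xhzvb,qkbhh] add [qqw,zich] -> 13 lines: iuvy qbvv cwcl wtc qqw zich whbq omph lsns dhcnw gfjas yqlb bnrh
Hunk 4: at line 7 remove [omph,lsns] add [pytw,hyh,ceqvs] -> 14 lines: iuvy qbvv cwcl wtc qqw zich whbq pytw hyh ceqvs dhcnw gfjas yqlb bnrh
Hunk 5: at line 10 remove [dhcnw,gfjas,yqlb] add [kaov] -> 12 lines: iuvy qbvv cwcl wtc qqw zich whbq pytw hyh ceqvs kaov bnrh
Final line count: 12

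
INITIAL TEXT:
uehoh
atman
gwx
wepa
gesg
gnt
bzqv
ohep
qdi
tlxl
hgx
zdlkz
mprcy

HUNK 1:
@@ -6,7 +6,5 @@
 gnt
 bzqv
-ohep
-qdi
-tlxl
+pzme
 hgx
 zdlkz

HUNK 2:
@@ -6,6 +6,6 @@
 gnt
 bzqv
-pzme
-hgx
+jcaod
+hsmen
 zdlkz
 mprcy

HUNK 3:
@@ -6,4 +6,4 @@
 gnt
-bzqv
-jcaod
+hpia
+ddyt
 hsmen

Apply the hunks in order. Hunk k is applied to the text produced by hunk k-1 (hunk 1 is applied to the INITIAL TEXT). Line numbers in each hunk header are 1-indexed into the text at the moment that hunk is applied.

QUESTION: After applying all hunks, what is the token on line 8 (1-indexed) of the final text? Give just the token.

Answer: ddyt

Derivation:
Hunk 1: at line 6 remove [ohep,qdi,tlxl] add [pzme] -> 11 lines: uehoh atman gwx wepa gesg gnt bzqv pzme hgx zdlkz mprcy
Hunk 2: at line 6 remove [pzme,hgx] add [jcaod,hsmen] -> 11 lines: uehoh atman gwx wepa gesg gnt bzqv jcaod hsmen zdlkz mprcy
Hunk 3: at line 6 remove [bzqv,jcaod] add [hpia,ddyt] -> 11 lines: uehoh atman gwx wepa gesg gnt hpia ddyt hsmen zdlkz mprcy
Final line 8: ddyt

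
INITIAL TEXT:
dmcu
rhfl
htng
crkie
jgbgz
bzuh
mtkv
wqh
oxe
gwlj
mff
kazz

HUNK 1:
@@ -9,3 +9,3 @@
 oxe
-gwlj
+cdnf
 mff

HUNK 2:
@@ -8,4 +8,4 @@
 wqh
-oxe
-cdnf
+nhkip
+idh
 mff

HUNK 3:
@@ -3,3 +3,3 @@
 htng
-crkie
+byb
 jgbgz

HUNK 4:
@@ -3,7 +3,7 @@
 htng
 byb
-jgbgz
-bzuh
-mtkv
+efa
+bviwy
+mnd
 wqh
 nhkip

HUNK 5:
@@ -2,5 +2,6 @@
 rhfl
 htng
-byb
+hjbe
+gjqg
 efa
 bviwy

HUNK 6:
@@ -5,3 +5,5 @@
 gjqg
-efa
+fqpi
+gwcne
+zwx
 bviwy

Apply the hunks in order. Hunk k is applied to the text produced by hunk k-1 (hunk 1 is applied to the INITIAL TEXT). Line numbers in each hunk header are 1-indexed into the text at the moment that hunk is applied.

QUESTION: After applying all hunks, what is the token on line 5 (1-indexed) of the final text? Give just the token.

Hunk 1: at line 9 remove [gwlj] add [cdnf] -> 12 lines: dmcu rhfl htng crkie jgbgz bzuh mtkv wqh oxe cdnf mff kazz
Hunk 2: at line 8 remove [oxe,cdnf] add [nhkip,idh] -> 12 lines: dmcu rhfl htng crkie jgbgz bzuh mtkv wqh nhkip idh mff kazz
Hunk 3: at line 3 remove [crkie] add [byb] -> 12 lines: dmcu rhfl htng byb jgbgz bzuh mtkv wqh nhkip idh mff kazz
Hunk 4: at line 3 remove [jgbgz,bzuh,mtkv] add [efa,bviwy,mnd] -> 12 lines: dmcu rhfl htng byb efa bviwy mnd wqh nhkip idh mff kazz
Hunk 5: at line 2 remove [byb] add [hjbe,gjqg] -> 13 lines: dmcu rhfl htng hjbe gjqg efa bviwy mnd wqh nhkip idh mff kazz
Hunk 6: at line 5 remove [efa] add [fqpi,gwcne,zwx] -> 15 lines: dmcu rhfl htng hjbe gjqg fqpi gwcne zwx bviwy mnd wqh nhkip idh mff kazz
Final line 5: gjqg

Answer: gjqg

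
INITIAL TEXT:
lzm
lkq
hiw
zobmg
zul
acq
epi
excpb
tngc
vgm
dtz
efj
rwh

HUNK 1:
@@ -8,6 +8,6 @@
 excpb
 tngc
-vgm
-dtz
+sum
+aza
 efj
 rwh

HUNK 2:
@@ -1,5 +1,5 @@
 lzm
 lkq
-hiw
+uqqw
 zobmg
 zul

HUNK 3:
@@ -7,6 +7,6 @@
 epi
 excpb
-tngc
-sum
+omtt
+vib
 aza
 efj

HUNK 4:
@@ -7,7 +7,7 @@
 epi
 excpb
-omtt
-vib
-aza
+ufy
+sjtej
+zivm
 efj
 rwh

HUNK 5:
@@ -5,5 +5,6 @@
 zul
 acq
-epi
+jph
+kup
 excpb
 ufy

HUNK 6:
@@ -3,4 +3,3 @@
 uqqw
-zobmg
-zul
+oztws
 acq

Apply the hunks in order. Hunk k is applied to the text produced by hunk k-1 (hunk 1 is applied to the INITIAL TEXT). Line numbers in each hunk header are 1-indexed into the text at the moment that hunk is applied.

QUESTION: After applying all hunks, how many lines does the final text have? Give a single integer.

Answer: 13

Derivation:
Hunk 1: at line 8 remove [vgm,dtz] add [sum,aza] -> 13 lines: lzm lkq hiw zobmg zul acq epi excpb tngc sum aza efj rwh
Hunk 2: at line 1 remove [hiw] add [uqqw] -> 13 lines: lzm lkq uqqw zobmg zul acq epi excpb tngc sum aza efj rwh
Hunk 3: at line 7 remove [tngc,sum] add [omtt,vib] -> 13 lines: lzm lkq uqqw zobmg zul acq epi excpb omtt vib aza efj rwh
Hunk 4: at line 7 remove [omtt,vib,aza] add [ufy,sjtej,zivm] -> 13 lines: lzm lkq uqqw zobmg zul acq epi excpb ufy sjtej zivm efj rwh
Hunk 5: at line 5 remove [epi] add [jph,kup] -> 14 lines: lzm lkq uqqw zobmg zul acq jph kup excpb ufy sjtej zivm efj rwh
Hunk 6: at line 3 remove [zobmg,zul] add [oztws] -> 13 lines: lzm lkq uqqw oztws acq jph kup excpb ufy sjtej zivm efj rwh
Final line count: 13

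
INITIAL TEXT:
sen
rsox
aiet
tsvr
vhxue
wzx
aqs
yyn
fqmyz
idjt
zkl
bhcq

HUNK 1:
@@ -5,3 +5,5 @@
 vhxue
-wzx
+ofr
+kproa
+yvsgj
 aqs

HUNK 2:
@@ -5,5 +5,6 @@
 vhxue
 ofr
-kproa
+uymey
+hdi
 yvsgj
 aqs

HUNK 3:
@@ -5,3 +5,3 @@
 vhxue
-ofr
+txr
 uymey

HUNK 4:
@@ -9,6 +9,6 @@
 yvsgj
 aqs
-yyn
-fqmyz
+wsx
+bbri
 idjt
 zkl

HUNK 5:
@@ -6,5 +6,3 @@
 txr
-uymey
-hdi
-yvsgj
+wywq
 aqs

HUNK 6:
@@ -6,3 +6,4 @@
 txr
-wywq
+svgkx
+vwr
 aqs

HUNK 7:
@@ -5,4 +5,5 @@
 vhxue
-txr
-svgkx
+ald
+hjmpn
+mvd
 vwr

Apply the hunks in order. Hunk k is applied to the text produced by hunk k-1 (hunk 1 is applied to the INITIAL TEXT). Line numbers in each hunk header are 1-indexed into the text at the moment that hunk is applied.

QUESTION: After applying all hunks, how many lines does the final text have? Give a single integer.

Answer: 15

Derivation:
Hunk 1: at line 5 remove [wzx] add [ofr,kproa,yvsgj] -> 14 lines: sen rsox aiet tsvr vhxue ofr kproa yvsgj aqs yyn fqmyz idjt zkl bhcq
Hunk 2: at line 5 remove [kproa] add [uymey,hdi] -> 15 lines: sen rsox aiet tsvr vhxue ofr uymey hdi yvsgj aqs yyn fqmyz idjt zkl bhcq
Hunk 3: at line 5 remove [ofr] add [txr] -> 15 lines: sen rsox aiet tsvr vhxue txr uymey hdi yvsgj aqs yyn fqmyz idjt zkl bhcq
Hunk 4: at line 9 remove [yyn,fqmyz] add [wsx,bbri] -> 15 lines: sen rsox aiet tsvr vhxue txr uymey hdi yvsgj aqs wsx bbri idjt zkl bhcq
Hunk 5: at line 6 remove [uymey,hdi,yvsgj] add [wywq] -> 13 lines: sen rsox aiet tsvr vhxue txr wywq aqs wsx bbri idjt zkl bhcq
Hunk 6: at line 6 remove [wywq] add [svgkx,vwr] -> 14 lines: sen rsox aiet tsvr vhxue txr svgkx vwr aqs wsx bbri idjt zkl bhcq
Hunk 7: at line 5 remove [txr,svgkx] add [ald,hjmpn,mvd] -> 15 lines: sen rsox aiet tsvr vhxue ald hjmpn mvd vwr aqs wsx bbri idjt zkl bhcq
Final line count: 15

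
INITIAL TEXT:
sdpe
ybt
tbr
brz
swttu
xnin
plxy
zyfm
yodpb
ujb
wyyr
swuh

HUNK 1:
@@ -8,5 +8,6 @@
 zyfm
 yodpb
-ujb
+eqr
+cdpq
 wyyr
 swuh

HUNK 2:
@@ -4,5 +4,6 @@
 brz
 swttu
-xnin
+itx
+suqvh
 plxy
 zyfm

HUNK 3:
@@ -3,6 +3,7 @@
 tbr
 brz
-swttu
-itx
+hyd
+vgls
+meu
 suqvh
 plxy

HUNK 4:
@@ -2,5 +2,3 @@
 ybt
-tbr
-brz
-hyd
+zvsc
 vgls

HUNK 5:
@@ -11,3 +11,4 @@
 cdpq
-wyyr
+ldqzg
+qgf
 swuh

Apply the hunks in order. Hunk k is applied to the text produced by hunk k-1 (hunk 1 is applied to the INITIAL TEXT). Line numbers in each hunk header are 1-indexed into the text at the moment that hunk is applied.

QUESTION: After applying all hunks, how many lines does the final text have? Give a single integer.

Answer: 14

Derivation:
Hunk 1: at line 8 remove [ujb] add [eqr,cdpq] -> 13 lines: sdpe ybt tbr brz swttu xnin plxy zyfm yodpb eqr cdpq wyyr swuh
Hunk 2: at line 4 remove [xnin] add [itx,suqvh] -> 14 lines: sdpe ybt tbr brz swttu itx suqvh plxy zyfm yodpb eqr cdpq wyyr swuh
Hunk 3: at line 3 remove [swttu,itx] add [hyd,vgls,meu] -> 15 lines: sdpe ybt tbr brz hyd vgls meu suqvh plxy zyfm yodpb eqr cdpq wyyr swuh
Hunk 4: at line 2 remove [tbr,brz,hyd] add [zvsc] -> 13 lines: sdpe ybt zvsc vgls meu suqvh plxy zyfm yodpb eqr cdpq wyyr swuh
Hunk 5: at line 11 remove [wyyr] add [ldqzg,qgf] -> 14 lines: sdpe ybt zvsc vgls meu suqvh plxy zyfm yodpb eqr cdpq ldqzg qgf swuh
Final line count: 14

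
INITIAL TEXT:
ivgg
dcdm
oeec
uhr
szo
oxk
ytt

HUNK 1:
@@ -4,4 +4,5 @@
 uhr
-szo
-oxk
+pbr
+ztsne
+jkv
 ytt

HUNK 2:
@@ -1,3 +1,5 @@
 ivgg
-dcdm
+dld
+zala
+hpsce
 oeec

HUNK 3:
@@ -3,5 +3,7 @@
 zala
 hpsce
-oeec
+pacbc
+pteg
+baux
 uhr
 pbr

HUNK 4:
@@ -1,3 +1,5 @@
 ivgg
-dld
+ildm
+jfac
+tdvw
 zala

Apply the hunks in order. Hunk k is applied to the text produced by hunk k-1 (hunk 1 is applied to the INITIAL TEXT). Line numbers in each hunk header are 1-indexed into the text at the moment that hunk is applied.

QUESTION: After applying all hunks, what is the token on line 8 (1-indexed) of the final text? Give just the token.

Hunk 1: at line 4 remove [szo,oxk] add [pbr,ztsne,jkv] -> 8 lines: ivgg dcdm oeec uhr pbr ztsne jkv ytt
Hunk 2: at line 1 remove [dcdm] add [dld,zala,hpsce] -> 10 lines: ivgg dld zala hpsce oeec uhr pbr ztsne jkv ytt
Hunk 3: at line 3 remove [oeec] add [pacbc,pteg,baux] -> 12 lines: ivgg dld zala hpsce pacbc pteg baux uhr pbr ztsne jkv ytt
Hunk 4: at line 1 remove [dld] add [ildm,jfac,tdvw] -> 14 lines: ivgg ildm jfac tdvw zala hpsce pacbc pteg baux uhr pbr ztsne jkv ytt
Final line 8: pteg

Answer: pteg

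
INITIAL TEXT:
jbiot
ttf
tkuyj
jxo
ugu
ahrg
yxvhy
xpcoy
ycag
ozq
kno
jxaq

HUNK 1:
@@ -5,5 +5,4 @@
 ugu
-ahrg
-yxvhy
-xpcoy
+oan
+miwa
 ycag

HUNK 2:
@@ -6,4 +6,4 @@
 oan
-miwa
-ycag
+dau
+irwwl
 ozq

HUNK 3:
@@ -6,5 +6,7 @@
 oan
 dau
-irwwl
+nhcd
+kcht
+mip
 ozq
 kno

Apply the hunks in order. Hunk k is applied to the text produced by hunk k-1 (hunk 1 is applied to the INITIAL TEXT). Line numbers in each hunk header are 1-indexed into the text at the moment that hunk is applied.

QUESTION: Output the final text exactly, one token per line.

Answer: jbiot
ttf
tkuyj
jxo
ugu
oan
dau
nhcd
kcht
mip
ozq
kno
jxaq

Derivation:
Hunk 1: at line 5 remove [ahrg,yxvhy,xpcoy] add [oan,miwa] -> 11 lines: jbiot ttf tkuyj jxo ugu oan miwa ycag ozq kno jxaq
Hunk 2: at line 6 remove [miwa,ycag] add [dau,irwwl] -> 11 lines: jbiot ttf tkuyj jxo ugu oan dau irwwl ozq kno jxaq
Hunk 3: at line 6 remove [irwwl] add [nhcd,kcht,mip] -> 13 lines: jbiot ttf tkuyj jxo ugu oan dau nhcd kcht mip ozq kno jxaq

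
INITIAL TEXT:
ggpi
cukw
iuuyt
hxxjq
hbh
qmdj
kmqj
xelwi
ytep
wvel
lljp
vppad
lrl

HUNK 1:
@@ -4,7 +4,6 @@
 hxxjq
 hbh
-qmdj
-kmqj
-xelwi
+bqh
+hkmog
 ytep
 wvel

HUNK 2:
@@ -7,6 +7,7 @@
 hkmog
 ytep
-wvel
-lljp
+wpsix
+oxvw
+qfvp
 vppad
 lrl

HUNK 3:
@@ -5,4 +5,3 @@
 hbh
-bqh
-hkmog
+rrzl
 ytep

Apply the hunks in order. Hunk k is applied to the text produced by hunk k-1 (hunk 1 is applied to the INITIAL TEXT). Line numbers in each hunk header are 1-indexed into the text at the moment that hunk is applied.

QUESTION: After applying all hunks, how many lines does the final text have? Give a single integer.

Answer: 12

Derivation:
Hunk 1: at line 4 remove [qmdj,kmqj,xelwi] add [bqh,hkmog] -> 12 lines: ggpi cukw iuuyt hxxjq hbh bqh hkmog ytep wvel lljp vppad lrl
Hunk 2: at line 7 remove [wvel,lljp] add [wpsix,oxvw,qfvp] -> 13 lines: ggpi cukw iuuyt hxxjq hbh bqh hkmog ytep wpsix oxvw qfvp vppad lrl
Hunk 3: at line 5 remove [bqh,hkmog] add [rrzl] -> 12 lines: ggpi cukw iuuyt hxxjq hbh rrzl ytep wpsix oxvw qfvp vppad lrl
Final line count: 12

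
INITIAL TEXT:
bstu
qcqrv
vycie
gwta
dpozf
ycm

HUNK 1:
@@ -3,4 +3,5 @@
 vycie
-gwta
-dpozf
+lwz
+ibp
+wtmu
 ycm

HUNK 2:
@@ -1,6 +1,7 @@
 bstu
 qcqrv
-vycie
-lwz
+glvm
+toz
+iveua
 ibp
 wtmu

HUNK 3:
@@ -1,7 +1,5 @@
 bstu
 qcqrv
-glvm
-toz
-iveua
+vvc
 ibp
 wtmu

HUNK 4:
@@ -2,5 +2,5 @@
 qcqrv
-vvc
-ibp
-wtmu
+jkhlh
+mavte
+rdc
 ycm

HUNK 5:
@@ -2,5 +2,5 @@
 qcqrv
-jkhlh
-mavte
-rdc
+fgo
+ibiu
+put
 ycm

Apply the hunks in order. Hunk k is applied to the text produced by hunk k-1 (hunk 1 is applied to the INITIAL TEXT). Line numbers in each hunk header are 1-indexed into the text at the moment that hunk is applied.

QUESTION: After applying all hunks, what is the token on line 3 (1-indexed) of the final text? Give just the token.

Hunk 1: at line 3 remove [gwta,dpozf] add [lwz,ibp,wtmu] -> 7 lines: bstu qcqrv vycie lwz ibp wtmu ycm
Hunk 2: at line 1 remove [vycie,lwz] add [glvm,toz,iveua] -> 8 lines: bstu qcqrv glvm toz iveua ibp wtmu ycm
Hunk 3: at line 1 remove [glvm,toz,iveua] add [vvc] -> 6 lines: bstu qcqrv vvc ibp wtmu ycm
Hunk 4: at line 2 remove [vvc,ibp,wtmu] add [jkhlh,mavte,rdc] -> 6 lines: bstu qcqrv jkhlh mavte rdc ycm
Hunk 5: at line 2 remove [jkhlh,mavte,rdc] add [fgo,ibiu,put] -> 6 lines: bstu qcqrv fgo ibiu put ycm
Final line 3: fgo

Answer: fgo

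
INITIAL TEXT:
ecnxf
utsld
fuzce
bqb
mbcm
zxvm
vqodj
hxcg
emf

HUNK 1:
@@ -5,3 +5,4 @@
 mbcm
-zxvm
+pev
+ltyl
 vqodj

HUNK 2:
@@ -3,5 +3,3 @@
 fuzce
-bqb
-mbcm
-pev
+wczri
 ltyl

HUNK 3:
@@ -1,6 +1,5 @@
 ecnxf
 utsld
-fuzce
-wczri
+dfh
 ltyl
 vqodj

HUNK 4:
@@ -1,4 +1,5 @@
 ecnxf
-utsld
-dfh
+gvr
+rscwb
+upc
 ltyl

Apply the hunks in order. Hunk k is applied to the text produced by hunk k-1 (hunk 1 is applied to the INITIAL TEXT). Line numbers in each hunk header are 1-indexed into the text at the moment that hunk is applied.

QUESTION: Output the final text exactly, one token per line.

Answer: ecnxf
gvr
rscwb
upc
ltyl
vqodj
hxcg
emf

Derivation:
Hunk 1: at line 5 remove [zxvm] add [pev,ltyl] -> 10 lines: ecnxf utsld fuzce bqb mbcm pev ltyl vqodj hxcg emf
Hunk 2: at line 3 remove [bqb,mbcm,pev] add [wczri] -> 8 lines: ecnxf utsld fuzce wczri ltyl vqodj hxcg emf
Hunk 3: at line 1 remove [fuzce,wczri] add [dfh] -> 7 lines: ecnxf utsld dfh ltyl vqodj hxcg emf
Hunk 4: at line 1 remove [utsld,dfh] add [gvr,rscwb,upc] -> 8 lines: ecnxf gvr rscwb upc ltyl vqodj hxcg emf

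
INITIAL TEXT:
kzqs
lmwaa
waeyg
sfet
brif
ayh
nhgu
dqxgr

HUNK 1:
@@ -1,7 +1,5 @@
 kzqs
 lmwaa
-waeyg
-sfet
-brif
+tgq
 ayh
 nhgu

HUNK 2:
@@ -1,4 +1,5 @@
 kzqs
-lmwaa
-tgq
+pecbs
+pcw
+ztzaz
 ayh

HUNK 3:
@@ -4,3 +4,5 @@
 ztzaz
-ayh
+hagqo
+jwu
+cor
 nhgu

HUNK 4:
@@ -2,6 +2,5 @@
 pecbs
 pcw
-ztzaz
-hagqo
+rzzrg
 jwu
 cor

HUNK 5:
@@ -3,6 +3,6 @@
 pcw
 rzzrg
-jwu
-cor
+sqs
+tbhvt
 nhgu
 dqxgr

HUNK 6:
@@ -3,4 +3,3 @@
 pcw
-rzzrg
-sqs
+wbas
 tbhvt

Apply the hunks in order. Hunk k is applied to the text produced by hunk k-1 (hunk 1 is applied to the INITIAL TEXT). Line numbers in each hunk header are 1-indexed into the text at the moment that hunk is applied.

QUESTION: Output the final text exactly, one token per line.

Answer: kzqs
pecbs
pcw
wbas
tbhvt
nhgu
dqxgr

Derivation:
Hunk 1: at line 1 remove [waeyg,sfet,brif] add [tgq] -> 6 lines: kzqs lmwaa tgq ayh nhgu dqxgr
Hunk 2: at line 1 remove [lmwaa,tgq] add [pecbs,pcw,ztzaz] -> 7 lines: kzqs pecbs pcw ztzaz ayh nhgu dqxgr
Hunk 3: at line 4 remove [ayh] add [hagqo,jwu,cor] -> 9 lines: kzqs pecbs pcw ztzaz hagqo jwu cor nhgu dqxgr
Hunk 4: at line 2 remove [ztzaz,hagqo] add [rzzrg] -> 8 lines: kzqs pecbs pcw rzzrg jwu cor nhgu dqxgr
Hunk 5: at line 3 remove [jwu,cor] add [sqs,tbhvt] -> 8 lines: kzqs pecbs pcw rzzrg sqs tbhvt nhgu dqxgr
Hunk 6: at line 3 remove [rzzrg,sqs] add [wbas] -> 7 lines: kzqs pecbs pcw wbas tbhvt nhgu dqxgr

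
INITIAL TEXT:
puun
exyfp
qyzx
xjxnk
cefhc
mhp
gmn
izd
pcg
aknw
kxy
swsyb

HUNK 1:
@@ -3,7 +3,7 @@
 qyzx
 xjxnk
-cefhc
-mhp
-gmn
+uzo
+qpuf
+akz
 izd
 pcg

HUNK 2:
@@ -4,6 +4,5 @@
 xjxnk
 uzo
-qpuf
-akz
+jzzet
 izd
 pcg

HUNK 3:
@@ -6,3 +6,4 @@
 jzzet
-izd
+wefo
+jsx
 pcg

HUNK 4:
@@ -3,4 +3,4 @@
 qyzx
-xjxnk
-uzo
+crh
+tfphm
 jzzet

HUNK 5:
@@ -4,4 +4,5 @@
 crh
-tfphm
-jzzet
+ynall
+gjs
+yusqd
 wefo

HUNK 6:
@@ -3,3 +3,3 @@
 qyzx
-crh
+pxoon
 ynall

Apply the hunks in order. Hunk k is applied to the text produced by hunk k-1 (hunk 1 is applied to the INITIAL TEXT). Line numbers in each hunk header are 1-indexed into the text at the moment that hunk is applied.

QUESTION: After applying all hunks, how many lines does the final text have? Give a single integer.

Answer: 13

Derivation:
Hunk 1: at line 3 remove [cefhc,mhp,gmn] add [uzo,qpuf,akz] -> 12 lines: puun exyfp qyzx xjxnk uzo qpuf akz izd pcg aknw kxy swsyb
Hunk 2: at line 4 remove [qpuf,akz] add [jzzet] -> 11 lines: puun exyfp qyzx xjxnk uzo jzzet izd pcg aknw kxy swsyb
Hunk 3: at line 6 remove [izd] add [wefo,jsx] -> 12 lines: puun exyfp qyzx xjxnk uzo jzzet wefo jsx pcg aknw kxy swsyb
Hunk 4: at line 3 remove [xjxnk,uzo] add [crh,tfphm] -> 12 lines: puun exyfp qyzx crh tfphm jzzet wefo jsx pcg aknw kxy swsyb
Hunk 5: at line 4 remove [tfphm,jzzet] add [ynall,gjs,yusqd] -> 13 lines: puun exyfp qyzx crh ynall gjs yusqd wefo jsx pcg aknw kxy swsyb
Hunk 6: at line 3 remove [crh] add [pxoon] -> 13 lines: puun exyfp qyzx pxoon ynall gjs yusqd wefo jsx pcg aknw kxy swsyb
Final line count: 13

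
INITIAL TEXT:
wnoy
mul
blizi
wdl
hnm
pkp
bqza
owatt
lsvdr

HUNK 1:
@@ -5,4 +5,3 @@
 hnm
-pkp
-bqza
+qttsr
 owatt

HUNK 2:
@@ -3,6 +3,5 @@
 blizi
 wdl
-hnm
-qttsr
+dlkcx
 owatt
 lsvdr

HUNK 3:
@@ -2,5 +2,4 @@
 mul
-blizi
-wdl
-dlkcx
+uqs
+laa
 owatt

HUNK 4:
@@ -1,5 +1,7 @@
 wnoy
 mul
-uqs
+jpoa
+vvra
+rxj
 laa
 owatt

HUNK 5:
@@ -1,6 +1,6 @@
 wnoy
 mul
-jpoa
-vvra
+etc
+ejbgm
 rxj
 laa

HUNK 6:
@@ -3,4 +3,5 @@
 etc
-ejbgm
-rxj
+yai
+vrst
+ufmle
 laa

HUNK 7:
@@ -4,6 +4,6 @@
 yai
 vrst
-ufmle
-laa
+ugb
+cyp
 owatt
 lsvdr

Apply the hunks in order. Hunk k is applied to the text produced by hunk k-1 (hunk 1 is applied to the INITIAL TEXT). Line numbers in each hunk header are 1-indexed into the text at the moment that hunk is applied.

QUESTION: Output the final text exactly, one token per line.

Hunk 1: at line 5 remove [pkp,bqza] add [qttsr] -> 8 lines: wnoy mul blizi wdl hnm qttsr owatt lsvdr
Hunk 2: at line 3 remove [hnm,qttsr] add [dlkcx] -> 7 lines: wnoy mul blizi wdl dlkcx owatt lsvdr
Hunk 3: at line 2 remove [blizi,wdl,dlkcx] add [uqs,laa] -> 6 lines: wnoy mul uqs laa owatt lsvdr
Hunk 4: at line 1 remove [uqs] add [jpoa,vvra,rxj] -> 8 lines: wnoy mul jpoa vvra rxj laa owatt lsvdr
Hunk 5: at line 1 remove [jpoa,vvra] add [etc,ejbgm] -> 8 lines: wnoy mul etc ejbgm rxj laa owatt lsvdr
Hunk 6: at line 3 remove [ejbgm,rxj] add [yai,vrst,ufmle] -> 9 lines: wnoy mul etc yai vrst ufmle laa owatt lsvdr
Hunk 7: at line 4 remove [ufmle,laa] add [ugb,cyp] -> 9 lines: wnoy mul etc yai vrst ugb cyp owatt lsvdr

Answer: wnoy
mul
etc
yai
vrst
ugb
cyp
owatt
lsvdr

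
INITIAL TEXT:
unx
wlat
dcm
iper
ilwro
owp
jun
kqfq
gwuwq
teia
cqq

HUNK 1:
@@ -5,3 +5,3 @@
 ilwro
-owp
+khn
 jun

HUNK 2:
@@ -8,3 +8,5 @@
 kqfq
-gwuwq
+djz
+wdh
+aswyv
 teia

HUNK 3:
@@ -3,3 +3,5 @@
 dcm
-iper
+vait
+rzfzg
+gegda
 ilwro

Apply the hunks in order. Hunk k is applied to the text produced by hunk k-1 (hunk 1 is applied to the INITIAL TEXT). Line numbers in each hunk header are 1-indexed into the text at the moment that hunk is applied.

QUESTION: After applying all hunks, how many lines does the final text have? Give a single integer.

Hunk 1: at line 5 remove [owp] add [khn] -> 11 lines: unx wlat dcm iper ilwro khn jun kqfq gwuwq teia cqq
Hunk 2: at line 8 remove [gwuwq] add [djz,wdh,aswyv] -> 13 lines: unx wlat dcm iper ilwro khn jun kqfq djz wdh aswyv teia cqq
Hunk 3: at line 3 remove [iper] add [vait,rzfzg,gegda] -> 15 lines: unx wlat dcm vait rzfzg gegda ilwro khn jun kqfq djz wdh aswyv teia cqq
Final line count: 15

Answer: 15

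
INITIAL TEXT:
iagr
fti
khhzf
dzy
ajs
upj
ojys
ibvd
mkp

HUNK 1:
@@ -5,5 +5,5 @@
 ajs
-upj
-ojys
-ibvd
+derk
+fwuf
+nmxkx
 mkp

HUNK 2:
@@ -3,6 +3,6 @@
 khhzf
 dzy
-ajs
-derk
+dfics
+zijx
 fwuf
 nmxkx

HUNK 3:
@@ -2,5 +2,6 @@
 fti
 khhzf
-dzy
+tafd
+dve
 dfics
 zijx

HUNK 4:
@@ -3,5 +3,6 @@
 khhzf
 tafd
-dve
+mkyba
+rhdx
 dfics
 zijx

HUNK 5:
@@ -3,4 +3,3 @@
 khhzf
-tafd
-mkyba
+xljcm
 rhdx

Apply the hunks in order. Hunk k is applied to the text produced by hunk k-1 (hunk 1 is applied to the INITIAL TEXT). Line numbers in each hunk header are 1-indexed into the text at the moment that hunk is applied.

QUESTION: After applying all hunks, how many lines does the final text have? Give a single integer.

Hunk 1: at line 5 remove [upj,ojys,ibvd] add [derk,fwuf,nmxkx] -> 9 lines: iagr fti khhzf dzy ajs derk fwuf nmxkx mkp
Hunk 2: at line 3 remove [ajs,derk] add [dfics,zijx] -> 9 lines: iagr fti khhzf dzy dfics zijx fwuf nmxkx mkp
Hunk 3: at line 2 remove [dzy] add [tafd,dve] -> 10 lines: iagr fti khhzf tafd dve dfics zijx fwuf nmxkx mkp
Hunk 4: at line 3 remove [dve] add [mkyba,rhdx] -> 11 lines: iagr fti khhzf tafd mkyba rhdx dfics zijx fwuf nmxkx mkp
Hunk 5: at line 3 remove [tafd,mkyba] add [xljcm] -> 10 lines: iagr fti khhzf xljcm rhdx dfics zijx fwuf nmxkx mkp
Final line count: 10

Answer: 10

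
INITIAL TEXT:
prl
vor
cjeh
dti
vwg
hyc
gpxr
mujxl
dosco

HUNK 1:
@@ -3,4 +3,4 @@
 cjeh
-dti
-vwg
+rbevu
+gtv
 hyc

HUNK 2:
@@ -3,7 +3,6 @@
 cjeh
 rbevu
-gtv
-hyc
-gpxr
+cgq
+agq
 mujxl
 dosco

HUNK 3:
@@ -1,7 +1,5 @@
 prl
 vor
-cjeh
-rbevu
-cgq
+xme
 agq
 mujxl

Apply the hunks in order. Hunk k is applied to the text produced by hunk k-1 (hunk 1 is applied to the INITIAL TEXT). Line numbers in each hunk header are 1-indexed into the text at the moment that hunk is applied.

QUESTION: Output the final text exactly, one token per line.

Answer: prl
vor
xme
agq
mujxl
dosco

Derivation:
Hunk 1: at line 3 remove [dti,vwg] add [rbevu,gtv] -> 9 lines: prl vor cjeh rbevu gtv hyc gpxr mujxl dosco
Hunk 2: at line 3 remove [gtv,hyc,gpxr] add [cgq,agq] -> 8 lines: prl vor cjeh rbevu cgq agq mujxl dosco
Hunk 3: at line 1 remove [cjeh,rbevu,cgq] add [xme] -> 6 lines: prl vor xme agq mujxl dosco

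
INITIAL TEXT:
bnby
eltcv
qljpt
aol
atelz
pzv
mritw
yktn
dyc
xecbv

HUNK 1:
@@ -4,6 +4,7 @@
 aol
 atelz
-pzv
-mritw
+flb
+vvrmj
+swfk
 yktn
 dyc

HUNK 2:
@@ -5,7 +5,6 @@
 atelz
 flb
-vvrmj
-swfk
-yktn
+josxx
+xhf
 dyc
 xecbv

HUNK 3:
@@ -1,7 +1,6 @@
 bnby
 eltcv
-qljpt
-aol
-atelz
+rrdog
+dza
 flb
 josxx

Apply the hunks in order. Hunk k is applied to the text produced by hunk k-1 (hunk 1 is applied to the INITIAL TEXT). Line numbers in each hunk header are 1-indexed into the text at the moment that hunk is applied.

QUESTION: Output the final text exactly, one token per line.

Answer: bnby
eltcv
rrdog
dza
flb
josxx
xhf
dyc
xecbv

Derivation:
Hunk 1: at line 4 remove [pzv,mritw] add [flb,vvrmj,swfk] -> 11 lines: bnby eltcv qljpt aol atelz flb vvrmj swfk yktn dyc xecbv
Hunk 2: at line 5 remove [vvrmj,swfk,yktn] add [josxx,xhf] -> 10 lines: bnby eltcv qljpt aol atelz flb josxx xhf dyc xecbv
Hunk 3: at line 1 remove [qljpt,aol,atelz] add [rrdog,dza] -> 9 lines: bnby eltcv rrdog dza flb josxx xhf dyc xecbv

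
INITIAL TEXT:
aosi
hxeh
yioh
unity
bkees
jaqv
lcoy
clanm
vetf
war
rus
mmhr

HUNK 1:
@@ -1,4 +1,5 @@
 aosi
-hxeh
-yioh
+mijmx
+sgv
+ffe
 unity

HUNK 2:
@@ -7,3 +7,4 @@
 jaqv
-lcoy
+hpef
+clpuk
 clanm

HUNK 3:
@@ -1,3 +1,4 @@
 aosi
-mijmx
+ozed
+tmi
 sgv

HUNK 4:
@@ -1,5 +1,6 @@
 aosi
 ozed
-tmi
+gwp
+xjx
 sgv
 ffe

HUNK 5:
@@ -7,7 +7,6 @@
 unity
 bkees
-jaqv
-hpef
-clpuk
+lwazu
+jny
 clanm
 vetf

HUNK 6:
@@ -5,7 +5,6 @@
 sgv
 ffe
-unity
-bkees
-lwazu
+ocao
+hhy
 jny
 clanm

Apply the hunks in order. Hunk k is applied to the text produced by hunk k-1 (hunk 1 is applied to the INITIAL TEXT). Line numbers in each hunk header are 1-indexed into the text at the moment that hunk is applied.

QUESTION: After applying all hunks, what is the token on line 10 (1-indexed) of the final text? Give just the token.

Answer: clanm

Derivation:
Hunk 1: at line 1 remove [hxeh,yioh] add [mijmx,sgv,ffe] -> 13 lines: aosi mijmx sgv ffe unity bkees jaqv lcoy clanm vetf war rus mmhr
Hunk 2: at line 7 remove [lcoy] add [hpef,clpuk] -> 14 lines: aosi mijmx sgv ffe unity bkees jaqv hpef clpuk clanm vetf war rus mmhr
Hunk 3: at line 1 remove [mijmx] add [ozed,tmi] -> 15 lines: aosi ozed tmi sgv ffe unity bkees jaqv hpef clpuk clanm vetf war rus mmhr
Hunk 4: at line 1 remove [tmi] add [gwp,xjx] -> 16 lines: aosi ozed gwp xjx sgv ffe unity bkees jaqv hpef clpuk clanm vetf war rus mmhr
Hunk 5: at line 7 remove [jaqv,hpef,clpuk] add [lwazu,jny] -> 15 lines: aosi ozed gwp xjx sgv ffe unity bkees lwazu jny clanm vetf war rus mmhr
Hunk 6: at line 5 remove [unity,bkees,lwazu] add [ocao,hhy] -> 14 lines: aosi ozed gwp xjx sgv ffe ocao hhy jny clanm vetf war rus mmhr
Final line 10: clanm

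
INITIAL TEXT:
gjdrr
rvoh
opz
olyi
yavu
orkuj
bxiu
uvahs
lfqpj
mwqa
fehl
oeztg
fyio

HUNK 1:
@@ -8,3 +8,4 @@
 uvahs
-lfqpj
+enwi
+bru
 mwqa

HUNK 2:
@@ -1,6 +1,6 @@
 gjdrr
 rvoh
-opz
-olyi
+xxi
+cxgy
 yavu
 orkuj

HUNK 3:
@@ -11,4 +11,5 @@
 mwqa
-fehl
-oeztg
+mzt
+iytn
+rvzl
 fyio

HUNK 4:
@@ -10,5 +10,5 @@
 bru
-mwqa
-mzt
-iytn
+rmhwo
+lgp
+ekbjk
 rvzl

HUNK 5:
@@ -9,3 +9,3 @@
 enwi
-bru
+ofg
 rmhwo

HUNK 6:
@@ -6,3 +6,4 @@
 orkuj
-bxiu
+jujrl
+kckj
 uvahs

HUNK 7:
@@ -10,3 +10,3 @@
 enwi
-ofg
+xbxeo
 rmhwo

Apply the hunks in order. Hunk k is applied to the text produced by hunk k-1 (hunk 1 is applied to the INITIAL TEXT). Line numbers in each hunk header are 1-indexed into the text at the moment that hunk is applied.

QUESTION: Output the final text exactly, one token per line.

Hunk 1: at line 8 remove [lfqpj] add [enwi,bru] -> 14 lines: gjdrr rvoh opz olyi yavu orkuj bxiu uvahs enwi bru mwqa fehl oeztg fyio
Hunk 2: at line 1 remove [opz,olyi] add [xxi,cxgy] -> 14 lines: gjdrr rvoh xxi cxgy yavu orkuj bxiu uvahs enwi bru mwqa fehl oeztg fyio
Hunk 3: at line 11 remove [fehl,oeztg] add [mzt,iytn,rvzl] -> 15 lines: gjdrr rvoh xxi cxgy yavu orkuj bxiu uvahs enwi bru mwqa mzt iytn rvzl fyio
Hunk 4: at line 10 remove [mwqa,mzt,iytn] add [rmhwo,lgp,ekbjk] -> 15 lines: gjdrr rvoh xxi cxgy yavu orkuj bxiu uvahs enwi bru rmhwo lgp ekbjk rvzl fyio
Hunk 5: at line 9 remove [bru] add [ofg] -> 15 lines: gjdrr rvoh xxi cxgy yavu orkuj bxiu uvahs enwi ofg rmhwo lgp ekbjk rvzl fyio
Hunk 6: at line 6 remove [bxiu] add [jujrl,kckj] -> 16 lines: gjdrr rvoh xxi cxgy yavu orkuj jujrl kckj uvahs enwi ofg rmhwo lgp ekbjk rvzl fyio
Hunk 7: at line 10 remove [ofg] add [xbxeo] -> 16 lines: gjdrr rvoh xxi cxgy yavu orkuj jujrl kckj uvahs enwi xbxeo rmhwo lgp ekbjk rvzl fyio

Answer: gjdrr
rvoh
xxi
cxgy
yavu
orkuj
jujrl
kckj
uvahs
enwi
xbxeo
rmhwo
lgp
ekbjk
rvzl
fyio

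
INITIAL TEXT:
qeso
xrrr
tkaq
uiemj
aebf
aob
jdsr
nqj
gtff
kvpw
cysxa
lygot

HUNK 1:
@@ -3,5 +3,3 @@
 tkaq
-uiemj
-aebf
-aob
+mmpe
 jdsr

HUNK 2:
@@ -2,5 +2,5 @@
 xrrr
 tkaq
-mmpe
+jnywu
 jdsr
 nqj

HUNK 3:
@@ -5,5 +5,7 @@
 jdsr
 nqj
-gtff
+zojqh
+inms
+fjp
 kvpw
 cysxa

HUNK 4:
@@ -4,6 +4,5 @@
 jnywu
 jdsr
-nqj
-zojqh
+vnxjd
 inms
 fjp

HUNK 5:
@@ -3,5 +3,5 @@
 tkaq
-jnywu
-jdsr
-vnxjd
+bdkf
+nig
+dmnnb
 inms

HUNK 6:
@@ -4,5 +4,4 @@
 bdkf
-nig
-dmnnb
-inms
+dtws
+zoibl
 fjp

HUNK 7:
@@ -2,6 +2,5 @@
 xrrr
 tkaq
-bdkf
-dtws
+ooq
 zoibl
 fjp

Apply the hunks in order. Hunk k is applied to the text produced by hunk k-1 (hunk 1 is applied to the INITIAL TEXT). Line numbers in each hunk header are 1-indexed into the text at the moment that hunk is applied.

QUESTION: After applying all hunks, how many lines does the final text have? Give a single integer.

Answer: 9

Derivation:
Hunk 1: at line 3 remove [uiemj,aebf,aob] add [mmpe] -> 10 lines: qeso xrrr tkaq mmpe jdsr nqj gtff kvpw cysxa lygot
Hunk 2: at line 2 remove [mmpe] add [jnywu] -> 10 lines: qeso xrrr tkaq jnywu jdsr nqj gtff kvpw cysxa lygot
Hunk 3: at line 5 remove [gtff] add [zojqh,inms,fjp] -> 12 lines: qeso xrrr tkaq jnywu jdsr nqj zojqh inms fjp kvpw cysxa lygot
Hunk 4: at line 4 remove [nqj,zojqh] add [vnxjd] -> 11 lines: qeso xrrr tkaq jnywu jdsr vnxjd inms fjp kvpw cysxa lygot
Hunk 5: at line 3 remove [jnywu,jdsr,vnxjd] add [bdkf,nig,dmnnb] -> 11 lines: qeso xrrr tkaq bdkf nig dmnnb inms fjp kvpw cysxa lygot
Hunk 6: at line 4 remove [nig,dmnnb,inms] add [dtws,zoibl] -> 10 lines: qeso xrrr tkaq bdkf dtws zoibl fjp kvpw cysxa lygot
Hunk 7: at line 2 remove [bdkf,dtws] add [ooq] -> 9 lines: qeso xrrr tkaq ooq zoibl fjp kvpw cysxa lygot
Final line count: 9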